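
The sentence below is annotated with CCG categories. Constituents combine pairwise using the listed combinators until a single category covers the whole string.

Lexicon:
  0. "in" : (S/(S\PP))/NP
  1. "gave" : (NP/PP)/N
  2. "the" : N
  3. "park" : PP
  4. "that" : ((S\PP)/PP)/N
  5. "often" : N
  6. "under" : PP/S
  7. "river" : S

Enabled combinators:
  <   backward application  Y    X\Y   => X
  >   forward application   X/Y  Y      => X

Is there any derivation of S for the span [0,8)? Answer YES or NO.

[0,8] S   >
  [0,4] S/(S\PP)   >
    [0,1] "in" : (S/(S\PP))/NP
    [1,4] NP   >
      [1,3] NP/PP   >
        [1,2] "gave" : (NP/PP)/N
        [2,3] "the" : N
      [3,4] "park" : PP
  [4,8] S\PP   >
    [4,6] (S\PP)/PP   >
      [4,5] "that" : ((S\PP)/PP)/N
      [5,6] "often" : N
    [6,8] PP   >
      [6,7] "under" : PP/S
      [7,8] "river" : S

YES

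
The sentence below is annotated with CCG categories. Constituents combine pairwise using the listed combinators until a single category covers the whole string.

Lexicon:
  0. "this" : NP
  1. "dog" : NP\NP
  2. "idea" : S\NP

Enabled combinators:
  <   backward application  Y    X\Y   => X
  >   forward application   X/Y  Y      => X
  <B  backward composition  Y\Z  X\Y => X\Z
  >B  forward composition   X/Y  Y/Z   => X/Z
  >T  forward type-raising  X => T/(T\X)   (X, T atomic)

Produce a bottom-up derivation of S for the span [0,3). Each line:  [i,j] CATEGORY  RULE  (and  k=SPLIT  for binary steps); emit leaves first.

[0,1] NP  lex  "this"
[0,1] S/(S\NP)  >T
[1,2] NP\NP  lex  "dog"
[2,3] S\NP  lex  "idea"
[1,3] S\NP  <B  k=2
[0,3] S  >  k=1

[0,3] S   >
  [0,1] S/(S\NP)   >T
    [0,1] "this" : NP
  [1,3] S\NP   <B
    [1,2] "dog" : NP\NP
    [2,3] "idea" : S\NP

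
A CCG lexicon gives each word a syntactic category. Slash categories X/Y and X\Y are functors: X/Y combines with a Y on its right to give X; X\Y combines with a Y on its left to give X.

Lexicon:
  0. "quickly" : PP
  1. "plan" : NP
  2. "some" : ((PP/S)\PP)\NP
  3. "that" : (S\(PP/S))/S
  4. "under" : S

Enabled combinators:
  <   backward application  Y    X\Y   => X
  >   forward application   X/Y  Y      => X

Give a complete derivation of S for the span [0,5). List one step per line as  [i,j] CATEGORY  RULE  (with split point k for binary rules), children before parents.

[0,5] S   <
  [0,3] PP/S   <
    [0,1] "quickly" : PP
    [1,3] (PP/S)\PP   <
      [1,2] "plan" : NP
      [2,3] "some" : ((PP/S)\PP)\NP
  [3,5] S\(PP/S)   >
    [3,4] "that" : (S\(PP/S))/S
    [4,5] "under" : S

[0,1] PP  lex  "quickly"
[1,2] NP  lex  "plan"
[2,3] ((PP/S)\PP)\NP  lex  "some"
[1,3] (PP/S)\PP  <  k=2
[0,3] PP/S  <  k=1
[3,4] (S\(PP/S))/S  lex  "that"
[4,5] S  lex  "under"
[3,5] S\(PP/S)  >  k=4
[0,5] S  <  k=3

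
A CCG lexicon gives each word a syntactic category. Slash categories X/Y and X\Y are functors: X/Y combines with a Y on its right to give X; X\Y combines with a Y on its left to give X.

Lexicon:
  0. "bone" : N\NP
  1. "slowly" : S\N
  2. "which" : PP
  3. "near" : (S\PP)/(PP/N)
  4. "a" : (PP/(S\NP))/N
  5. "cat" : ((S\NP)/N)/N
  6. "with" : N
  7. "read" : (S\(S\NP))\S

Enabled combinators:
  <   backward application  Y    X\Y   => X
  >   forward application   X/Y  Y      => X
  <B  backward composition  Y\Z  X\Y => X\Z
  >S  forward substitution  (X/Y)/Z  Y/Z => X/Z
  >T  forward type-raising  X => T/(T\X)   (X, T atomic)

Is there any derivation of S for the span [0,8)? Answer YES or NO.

[0,8] S   <
  [0,2] S\NP   <B
    [0,1] "bone" : N\NP
    [1,2] "slowly" : S\N
  [2,8] S\(S\NP)   <
    [2,7] S   <
      [2,3] "which" : PP
      [3,7] S\PP   >
        [3,4] "near" : (S\PP)/(PP/N)
        [4,7] PP/N   >S
          [4,5] "a" : (PP/(S\NP))/N
          [5,7] (S\NP)/N   >
            [5,6] "cat" : ((S\NP)/N)/N
            [6,7] "with" : N
    [7,8] "read" : (S\(S\NP))\S

YES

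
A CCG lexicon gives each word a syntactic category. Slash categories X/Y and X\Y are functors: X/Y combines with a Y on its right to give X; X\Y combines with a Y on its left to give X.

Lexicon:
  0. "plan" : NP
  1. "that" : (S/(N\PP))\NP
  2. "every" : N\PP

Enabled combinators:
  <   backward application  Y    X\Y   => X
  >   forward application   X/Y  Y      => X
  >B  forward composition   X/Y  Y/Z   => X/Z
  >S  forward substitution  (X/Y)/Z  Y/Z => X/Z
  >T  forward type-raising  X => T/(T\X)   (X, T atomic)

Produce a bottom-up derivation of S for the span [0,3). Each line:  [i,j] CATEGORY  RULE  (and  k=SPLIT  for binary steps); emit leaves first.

[0,3] S   >
  [0,2] S/(N\PP)   <
    [0,1] "plan" : NP
    [1,2] "that" : (S/(N\PP))\NP
  [2,3] "every" : N\PP

[0,1] NP  lex  "plan"
[1,2] (S/(N\PP))\NP  lex  "that"
[0,2] S/(N\PP)  <  k=1
[2,3] N\PP  lex  "every"
[0,3] S  >  k=2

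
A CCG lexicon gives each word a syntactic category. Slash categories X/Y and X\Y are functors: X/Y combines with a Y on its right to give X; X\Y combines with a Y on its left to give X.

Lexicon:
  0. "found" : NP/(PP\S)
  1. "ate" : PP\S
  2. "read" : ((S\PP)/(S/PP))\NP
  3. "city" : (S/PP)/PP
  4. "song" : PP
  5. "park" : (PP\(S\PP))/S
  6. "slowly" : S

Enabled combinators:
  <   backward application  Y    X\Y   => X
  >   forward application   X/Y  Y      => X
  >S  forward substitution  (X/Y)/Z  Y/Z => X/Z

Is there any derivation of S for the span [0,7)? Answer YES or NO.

NO

NP/(PP\S) PP\S ((S\PP)/(S/PP))\NP (S/PP)/PP PP (PP\(S\PP))/S S
CKY chart[0,7] = {PP}; S ∉ chart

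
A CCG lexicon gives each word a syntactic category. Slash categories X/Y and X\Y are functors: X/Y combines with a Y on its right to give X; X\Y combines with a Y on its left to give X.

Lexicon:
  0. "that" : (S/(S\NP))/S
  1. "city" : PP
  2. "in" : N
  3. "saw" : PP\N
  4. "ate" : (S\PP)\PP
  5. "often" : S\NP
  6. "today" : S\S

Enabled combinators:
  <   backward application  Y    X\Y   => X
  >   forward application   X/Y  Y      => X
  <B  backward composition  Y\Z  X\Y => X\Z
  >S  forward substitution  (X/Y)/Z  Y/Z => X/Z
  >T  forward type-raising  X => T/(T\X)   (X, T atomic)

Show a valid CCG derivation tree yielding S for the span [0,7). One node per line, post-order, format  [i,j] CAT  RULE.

[0,7] S   >
  [0,5] S/(S\NP)   >
    [0,1] "that" : (S/(S\NP))/S
    [1,5] S   <
      [1,2] "city" : PP
      [2,5] S\PP   <
        [2,4] PP   <
          [2,3] "in" : N
          [3,4] "saw" : PP\N
        [4,5] "ate" : (S\PP)\PP
  [5,7] S\NP   <B
    [5,6] "often" : S\NP
    [6,7] "today" : S\S

[0,1] (S/(S\NP))/S  lex  "that"
[1,2] PP  lex  "city"
[2,3] N  lex  "in"
[3,4] PP\N  lex  "saw"
[2,4] PP  <  k=3
[4,5] (S\PP)\PP  lex  "ate"
[2,5] S\PP  <  k=4
[1,5] S  <  k=2
[0,5] S/(S\NP)  >  k=1
[5,6] S\NP  lex  "often"
[6,7] S\S  lex  "today"
[5,7] S\NP  <B  k=6
[0,7] S  >  k=5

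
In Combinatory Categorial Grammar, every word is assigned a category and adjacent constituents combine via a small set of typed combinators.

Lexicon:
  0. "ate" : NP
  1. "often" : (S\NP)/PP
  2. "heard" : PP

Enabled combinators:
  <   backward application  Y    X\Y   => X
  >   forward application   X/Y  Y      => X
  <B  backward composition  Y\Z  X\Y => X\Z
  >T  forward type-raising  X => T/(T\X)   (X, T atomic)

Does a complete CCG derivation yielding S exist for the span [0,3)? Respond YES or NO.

YES

[0,3] S   >
  [0,1] S/(S\NP)   >T
    [0,1] "ate" : NP
  [1,3] S\NP   >
    [1,2] "often" : (S\NP)/PP
    [2,3] "heard" : PP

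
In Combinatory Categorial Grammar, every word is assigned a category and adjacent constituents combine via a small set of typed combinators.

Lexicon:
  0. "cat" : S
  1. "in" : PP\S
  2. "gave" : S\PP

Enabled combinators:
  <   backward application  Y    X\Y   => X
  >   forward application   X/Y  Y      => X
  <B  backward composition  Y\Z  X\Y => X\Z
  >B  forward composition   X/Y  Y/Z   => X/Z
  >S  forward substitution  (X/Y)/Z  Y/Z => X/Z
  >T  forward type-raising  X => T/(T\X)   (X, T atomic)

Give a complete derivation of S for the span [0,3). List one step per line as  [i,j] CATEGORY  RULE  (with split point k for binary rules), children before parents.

[0,3] S   <
  [0,2] PP   >
    [0,1] PP/(PP\S)   >T
      [0,1] "cat" : S
    [1,2] "in" : PP\S
  [2,3] "gave" : S\PP

[0,1] S  lex  "cat"
[0,1] PP/(PP\S)  >T
[1,2] PP\S  lex  "in"
[0,2] PP  >  k=1
[2,3] S\PP  lex  "gave"
[0,3] S  <  k=2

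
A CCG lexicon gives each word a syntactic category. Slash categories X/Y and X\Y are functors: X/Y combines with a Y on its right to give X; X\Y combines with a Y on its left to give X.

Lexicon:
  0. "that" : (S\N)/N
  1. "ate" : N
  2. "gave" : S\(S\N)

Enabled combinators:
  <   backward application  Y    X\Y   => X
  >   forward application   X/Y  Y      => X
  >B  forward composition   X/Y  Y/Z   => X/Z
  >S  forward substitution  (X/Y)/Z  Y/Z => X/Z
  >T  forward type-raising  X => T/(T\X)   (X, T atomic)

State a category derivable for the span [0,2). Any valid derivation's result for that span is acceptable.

S\N

[0,3] S   <
  [0,2] S\N   >
    [0,1] "that" : (S\N)/N
    [1,2] "ate" : N
  [2,3] "gave" : S\(S\N)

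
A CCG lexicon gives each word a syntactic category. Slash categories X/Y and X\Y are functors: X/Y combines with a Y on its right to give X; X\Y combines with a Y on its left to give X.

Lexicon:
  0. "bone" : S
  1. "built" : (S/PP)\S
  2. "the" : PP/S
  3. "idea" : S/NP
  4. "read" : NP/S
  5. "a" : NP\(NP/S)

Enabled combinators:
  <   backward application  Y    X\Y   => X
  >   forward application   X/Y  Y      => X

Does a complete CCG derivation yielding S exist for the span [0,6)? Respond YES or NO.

[0,6] S   >
  [0,2] S/PP   <
    [0,1] "bone" : S
    [1,2] "built" : (S/PP)\S
  [2,6] PP   >
    [2,3] "the" : PP/S
    [3,6] S   >
      [3,4] "idea" : S/NP
      [4,6] NP   <
        [4,5] "read" : NP/S
        [5,6] "a" : NP\(NP/S)

YES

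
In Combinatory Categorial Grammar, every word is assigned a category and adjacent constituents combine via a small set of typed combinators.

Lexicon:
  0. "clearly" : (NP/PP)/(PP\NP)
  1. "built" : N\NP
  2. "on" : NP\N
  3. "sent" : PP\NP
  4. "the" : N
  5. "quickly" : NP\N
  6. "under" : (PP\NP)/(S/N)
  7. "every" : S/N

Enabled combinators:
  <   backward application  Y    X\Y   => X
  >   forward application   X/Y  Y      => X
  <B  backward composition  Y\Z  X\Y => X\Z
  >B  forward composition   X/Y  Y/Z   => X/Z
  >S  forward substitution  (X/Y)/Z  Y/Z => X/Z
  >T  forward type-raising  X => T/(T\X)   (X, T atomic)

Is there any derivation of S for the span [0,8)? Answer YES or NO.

NO

(NP/PP)/(PP\NP) N\NP NP\N PP\NP N NP\N (PP\NP)/(S/N) S/N
CKY chart[0,8] = {N/(N\NP), NP, NP/(NP\NP), NP/(PP\PP), PP/(PP\NP), S/(S\NP)}; S ∉ chart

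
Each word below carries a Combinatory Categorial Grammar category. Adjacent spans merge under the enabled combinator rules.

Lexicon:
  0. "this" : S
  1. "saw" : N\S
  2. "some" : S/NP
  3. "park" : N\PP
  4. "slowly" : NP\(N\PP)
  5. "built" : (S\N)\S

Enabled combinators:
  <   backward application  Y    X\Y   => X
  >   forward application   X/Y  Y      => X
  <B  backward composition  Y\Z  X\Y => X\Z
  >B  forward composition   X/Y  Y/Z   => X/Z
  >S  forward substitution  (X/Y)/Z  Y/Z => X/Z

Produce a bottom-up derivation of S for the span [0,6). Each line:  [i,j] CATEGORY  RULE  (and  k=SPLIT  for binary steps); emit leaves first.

[0,1] S  lex  "this"
[1,2] N\S  lex  "saw"
[0,2] N  <  k=1
[2,3] S/NP  lex  "some"
[3,4] N\PP  lex  "park"
[4,5] NP\(N\PP)  lex  "slowly"
[3,5] NP  <  k=4
[2,5] S  >  k=3
[5,6] (S\N)\S  lex  "built"
[2,6] S\N  <  k=5
[0,6] S  <  k=2

[0,6] S   <
  [0,2] N   <
    [0,1] "this" : S
    [1,2] "saw" : N\S
  [2,6] S\N   <
    [2,5] S   >
      [2,3] "some" : S/NP
      [3,5] NP   <
        [3,4] "park" : N\PP
        [4,5] "slowly" : NP\(N\PP)
    [5,6] "built" : (S\N)\S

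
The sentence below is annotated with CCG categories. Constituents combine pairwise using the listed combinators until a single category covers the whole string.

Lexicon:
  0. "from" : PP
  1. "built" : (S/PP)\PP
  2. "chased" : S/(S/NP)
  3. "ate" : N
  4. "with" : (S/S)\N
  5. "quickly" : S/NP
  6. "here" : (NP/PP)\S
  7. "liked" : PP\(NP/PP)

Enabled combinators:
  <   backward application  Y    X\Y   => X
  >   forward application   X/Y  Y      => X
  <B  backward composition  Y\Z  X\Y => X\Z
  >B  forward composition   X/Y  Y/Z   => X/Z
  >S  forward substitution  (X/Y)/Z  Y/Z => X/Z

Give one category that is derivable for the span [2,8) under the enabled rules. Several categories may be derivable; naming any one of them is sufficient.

PP

[0,8] S   >
  [0,2] S/PP   <
    [0,1] "from" : PP
    [1,2] "built" : (S/PP)\PP
  [2,8] PP   <
    [2,7] NP/PP   <
      [2,6] S   >
        [2,3] "chased" : S/(S/NP)
        [3,6] S/NP   >B
          [3,5] S/S   <
            [3,4] "ate" : N
            [4,5] "with" : (S/S)\N
          [5,6] "quickly" : S/NP
      [6,7] "here" : (NP/PP)\S
    [7,8] "liked" : PP\(NP/PP)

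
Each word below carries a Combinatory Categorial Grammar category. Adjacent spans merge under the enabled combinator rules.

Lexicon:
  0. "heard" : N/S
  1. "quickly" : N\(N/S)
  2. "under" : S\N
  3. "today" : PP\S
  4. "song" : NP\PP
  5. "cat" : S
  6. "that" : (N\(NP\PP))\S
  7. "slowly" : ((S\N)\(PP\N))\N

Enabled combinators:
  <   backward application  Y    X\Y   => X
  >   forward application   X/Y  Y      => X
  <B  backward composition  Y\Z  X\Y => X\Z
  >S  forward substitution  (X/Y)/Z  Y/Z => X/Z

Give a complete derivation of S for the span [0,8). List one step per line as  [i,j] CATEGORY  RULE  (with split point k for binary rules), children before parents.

[0,1] N/S  lex  "heard"
[1,2] N\(N/S)  lex  "quickly"
[0,2] N  <  k=1
[2,3] S\N  lex  "under"
[3,4] PP\S  lex  "today"
[2,4] PP\N  <B  k=3
[4,5] NP\PP  lex  "song"
[5,6] S  lex  "cat"
[6,7] (N\(NP\PP))\S  lex  "that"
[5,7] N\(NP\PP)  <  k=6
[4,7] N  <  k=5
[7,8] ((S\N)\(PP\N))\N  lex  "slowly"
[4,8] (S\N)\(PP\N)  <  k=7
[2,8] S\N  <  k=4
[0,8] S  <  k=2

[0,8] S   <
  [0,2] N   <
    [0,1] "heard" : N/S
    [1,2] "quickly" : N\(N/S)
  [2,8] S\N   <
    [2,4] PP\N   <B
      [2,3] "under" : S\N
      [3,4] "today" : PP\S
    [4,8] (S\N)\(PP\N)   <
      [4,7] N   <
        [4,5] "song" : NP\PP
        [5,7] N\(NP\PP)   <
          [5,6] "cat" : S
          [6,7] "that" : (N\(NP\PP))\S
      [7,8] "slowly" : ((S\N)\(PP\N))\N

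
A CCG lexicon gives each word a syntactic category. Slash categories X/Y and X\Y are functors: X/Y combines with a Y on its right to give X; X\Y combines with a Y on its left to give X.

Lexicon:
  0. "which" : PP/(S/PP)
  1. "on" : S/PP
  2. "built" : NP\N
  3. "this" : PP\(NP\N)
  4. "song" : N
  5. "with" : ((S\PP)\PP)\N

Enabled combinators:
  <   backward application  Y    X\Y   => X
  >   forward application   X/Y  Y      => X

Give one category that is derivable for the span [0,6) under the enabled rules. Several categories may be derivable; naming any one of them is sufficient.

S

[0,6] S   <
  [0,2] PP   >
    [0,1] "which" : PP/(S/PP)
    [1,2] "on" : S/PP
  [2,6] S\PP   <
    [2,4] PP   <
      [2,3] "built" : NP\N
      [3,4] "this" : PP\(NP\N)
    [4,6] (S\PP)\PP   <
      [4,5] "song" : N
      [5,6] "with" : ((S\PP)\PP)\N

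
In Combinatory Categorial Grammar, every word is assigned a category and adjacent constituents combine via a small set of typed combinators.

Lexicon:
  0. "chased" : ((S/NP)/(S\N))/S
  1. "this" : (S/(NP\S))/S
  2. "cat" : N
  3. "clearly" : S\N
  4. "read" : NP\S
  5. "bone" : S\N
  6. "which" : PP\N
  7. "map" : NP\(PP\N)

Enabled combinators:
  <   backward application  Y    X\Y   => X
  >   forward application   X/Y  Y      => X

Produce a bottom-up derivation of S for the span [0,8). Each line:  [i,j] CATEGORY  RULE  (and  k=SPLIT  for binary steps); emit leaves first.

[0,8] S   >
  [0,6] S/NP   >
    [0,5] (S/NP)/(S\N)   >
      [0,1] "chased" : ((S/NP)/(S\N))/S
      [1,5] S   >
        [1,4] S/(NP\S)   >
          [1,2] "this" : (S/(NP\S))/S
          [2,4] S   <
            [2,3] "cat" : N
            [3,4] "clearly" : S\N
        [4,5] "read" : NP\S
    [5,6] "bone" : S\N
  [6,8] NP   <
    [6,7] "which" : PP\N
    [7,8] "map" : NP\(PP\N)

[0,1] ((S/NP)/(S\N))/S  lex  "chased"
[1,2] (S/(NP\S))/S  lex  "this"
[2,3] N  lex  "cat"
[3,4] S\N  lex  "clearly"
[2,4] S  <  k=3
[1,4] S/(NP\S)  >  k=2
[4,5] NP\S  lex  "read"
[1,5] S  >  k=4
[0,5] (S/NP)/(S\N)  >  k=1
[5,6] S\N  lex  "bone"
[0,6] S/NP  >  k=5
[6,7] PP\N  lex  "which"
[7,8] NP\(PP\N)  lex  "map"
[6,8] NP  <  k=7
[0,8] S  >  k=6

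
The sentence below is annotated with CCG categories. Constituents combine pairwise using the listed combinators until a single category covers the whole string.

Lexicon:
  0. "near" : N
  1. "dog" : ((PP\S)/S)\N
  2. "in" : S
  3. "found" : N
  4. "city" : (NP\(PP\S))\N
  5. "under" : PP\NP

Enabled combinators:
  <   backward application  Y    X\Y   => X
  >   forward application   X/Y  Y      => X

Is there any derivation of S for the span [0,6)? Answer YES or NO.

NO

N ((PP\S)/S)\N S N (NP\(PP\S))\N PP\NP
CKY chart[0,6] = {PP}; S ∉ chart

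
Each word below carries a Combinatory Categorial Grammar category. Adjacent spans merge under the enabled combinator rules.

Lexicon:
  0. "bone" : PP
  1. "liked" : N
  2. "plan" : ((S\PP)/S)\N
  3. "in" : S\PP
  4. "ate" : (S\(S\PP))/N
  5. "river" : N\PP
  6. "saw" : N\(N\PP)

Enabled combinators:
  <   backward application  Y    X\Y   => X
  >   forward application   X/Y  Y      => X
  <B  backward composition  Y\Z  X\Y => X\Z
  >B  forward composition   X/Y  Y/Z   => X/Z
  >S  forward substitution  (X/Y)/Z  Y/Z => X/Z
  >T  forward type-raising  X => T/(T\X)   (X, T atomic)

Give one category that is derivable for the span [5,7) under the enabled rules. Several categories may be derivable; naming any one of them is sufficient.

N

[0,7] S   <
  [0,1] "bone" : PP
  [1,7] S\PP   >
    [1,3] (S\PP)/S   <
      [1,2] "liked" : N
      [2,3] "plan" : ((S\PP)/S)\N
    [3,7] S   <
      [3,4] "in" : S\PP
      [4,7] S\(S\PP)   >
        [4,5] "ate" : (S\(S\PP))/N
        [5,7] N   <
          [5,6] "river" : N\PP
          [6,7] "saw" : N\(N\PP)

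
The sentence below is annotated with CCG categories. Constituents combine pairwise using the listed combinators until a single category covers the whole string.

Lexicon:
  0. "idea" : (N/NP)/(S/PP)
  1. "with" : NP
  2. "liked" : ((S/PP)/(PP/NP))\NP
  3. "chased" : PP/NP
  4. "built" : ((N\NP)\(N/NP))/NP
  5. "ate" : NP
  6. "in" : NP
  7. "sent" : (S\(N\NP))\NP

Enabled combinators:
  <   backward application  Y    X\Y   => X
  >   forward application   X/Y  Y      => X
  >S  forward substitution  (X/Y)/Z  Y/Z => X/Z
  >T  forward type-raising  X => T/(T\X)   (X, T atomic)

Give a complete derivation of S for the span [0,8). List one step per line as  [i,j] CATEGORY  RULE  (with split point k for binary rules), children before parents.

[0,1] (N/NP)/(S/PP)  lex  "idea"
[1,2] NP  lex  "with"
[2,3] ((S/PP)/(PP/NP))\NP  lex  "liked"
[1,3] (S/PP)/(PP/NP)  <  k=2
[3,4] PP/NP  lex  "chased"
[1,4] S/PP  >  k=3
[0,4] N/NP  >  k=1
[4,5] ((N\NP)\(N/NP))/NP  lex  "built"
[5,6] NP  lex  "ate"
[4,6] (N\NP)\(N/NP)  >  k=5
[0,6] N\NP  <  k=4
[6,7] NP  lex  "in"
[7,8] (S\(N\NP))\NP  lex  "sent"
[6,8] S\(N\NP)  <  k=7
[0,8] S  <  k=6

[0,8] S   <
  [0,6] N\NP   <
    [0,4] N/NP   >
      [0,1] "idea" : (N/NP)/(S/PP)
      [1,4] S/PP   >
        [1,3] (S/PP)/(PP/NP)   <
          [1,2] "with" : NP
          [2,3] "liked" : ((S/PP)/(PP/NP))\NP
        [3,4] "chased" : PP/NP
    [4,6] (N\NP)\(N/NP)   >
      [4,5] "built" : ((N\NP)\(N/NP))/NP
      [5,6] "ate" : NP
  [6,8] S\(N\NP)   <
    [6,7] "in" : NP
    [7,8] "sent" : (S\(N\NP))\NP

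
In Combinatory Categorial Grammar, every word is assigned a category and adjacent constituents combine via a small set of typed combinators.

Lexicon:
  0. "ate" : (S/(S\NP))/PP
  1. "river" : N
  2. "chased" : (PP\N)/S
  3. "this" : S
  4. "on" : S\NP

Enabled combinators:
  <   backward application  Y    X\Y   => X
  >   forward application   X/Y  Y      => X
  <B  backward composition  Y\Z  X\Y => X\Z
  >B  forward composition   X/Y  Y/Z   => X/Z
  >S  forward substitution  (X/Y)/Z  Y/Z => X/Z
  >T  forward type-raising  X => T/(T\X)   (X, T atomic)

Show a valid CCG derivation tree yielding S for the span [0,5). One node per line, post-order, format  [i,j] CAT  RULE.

[0,5] S   >
  [0,4] S/(S\NP)   >
    [0,1] "ate" : (S/(S\NP))/PP
    [1,4] PP   >
      [1,2] PP/(PP\N)   >T
        [1,2] "river" : N
      [2,4] PP\N   >
        [2,3] "chased" : (PP\N)/S
        [3,4] "this" : S
  [4,5] "on" : S\NP

[0,1] (S/(S\NP))/PP  lex  "ate"
[1,2] N  lex  "river"
[1,2] PP/(PP\N)  >T
[2,3] (PP\N)/S  lex  "chased"
[3,4] S  lex  "this"
[2,4] PP\N  >  k=3
[1,4] PP  >  k=2
[0,4] S/(S\NP)  >  k=1
[4,5] S\NP  lex  "on"
[0,5] S  >  k=4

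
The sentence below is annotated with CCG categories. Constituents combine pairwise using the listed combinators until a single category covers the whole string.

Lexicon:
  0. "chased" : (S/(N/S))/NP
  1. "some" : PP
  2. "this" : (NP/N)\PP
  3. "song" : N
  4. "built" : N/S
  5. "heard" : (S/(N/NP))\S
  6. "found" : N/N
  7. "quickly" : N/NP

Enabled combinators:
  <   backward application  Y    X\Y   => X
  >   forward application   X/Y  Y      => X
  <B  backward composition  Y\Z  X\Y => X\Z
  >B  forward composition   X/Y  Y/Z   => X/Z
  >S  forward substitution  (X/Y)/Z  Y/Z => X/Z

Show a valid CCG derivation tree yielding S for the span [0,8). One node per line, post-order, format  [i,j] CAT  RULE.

[0,1] (S/(N/S))/NP  lex  "chased"
[1,2] PP  lex  "some"
[2,3] (NP/N)\PP  lex  "this"
[1,3] NP/N  <  k=2
[3,4] N  lex  "song"
[1,4] NP  >  k=3
[0,4] S/(N/S)  >  k=1
[4,5] N/S  lex  "built"
[0,5] S  >  k=4
[5,6] (S/(N/NP))\S  lex  "heard"
[0,6] S/(N/NP)  <  k=5
[6,7] N/N  lex  "found"
[7,8] N/NP  lex  "quickly"
[6,8] N/NP  >B  k=7
[0,8] S  >  k=6

[0,8] S   >
  [0,6] S/(N/NP)   <
    [0,5] S   >
      [0,4] S/(N/S)   >
        [0,1] "chased" : (S/(N/S))/NP
        [1,4] NP   >
          [1,3] NP/N   <
            [1,2] "some" : PP
            [2,3] "this" : (NP/N)\PP
          [3,4] "song" : N
      [4,5] "built" : N/S
    [5,6] "heard" : (S/(N/NP))\S
  [6,8] N/NP   >B
    [6,7] "found" : N/N
    [7,8] "quickly" : N/NP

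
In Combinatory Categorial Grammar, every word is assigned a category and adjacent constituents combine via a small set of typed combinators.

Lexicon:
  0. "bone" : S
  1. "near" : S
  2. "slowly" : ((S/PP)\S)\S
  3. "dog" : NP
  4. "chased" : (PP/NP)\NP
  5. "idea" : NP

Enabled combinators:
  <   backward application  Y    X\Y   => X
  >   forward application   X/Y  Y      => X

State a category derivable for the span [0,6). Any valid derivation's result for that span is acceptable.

[0,6] S   >
  [0,3] S/PP   <
    [0,1] "bone" : S
    [1,3] (S/PP)\S   <
      [1,2] "near" : S
      [2,3] "slowly" : ((S/PP)\S)\S
  [3,6] PP   >
    [3,5] PP/NP   <
      [3,4] "dog" : NP
      [4,5] "chased" : (PP/NP)\NP
    [5,6] "idea" : NP

S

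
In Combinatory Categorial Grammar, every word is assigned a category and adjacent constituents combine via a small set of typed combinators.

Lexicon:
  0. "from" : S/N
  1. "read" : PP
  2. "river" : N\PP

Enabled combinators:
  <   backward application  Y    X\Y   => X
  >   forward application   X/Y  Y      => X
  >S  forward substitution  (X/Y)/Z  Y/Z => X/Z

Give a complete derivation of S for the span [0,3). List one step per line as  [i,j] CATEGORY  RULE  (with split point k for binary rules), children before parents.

[0,3] S   >
  [0,1] "from" : S/N
  [1,3] N   <
    [1,2] "read" : PP
    [2,3] "river" : N\PP

[0,1] S/N  lex  "from"
[1,2] PP  lex  "read"
[2,3] N\PP  lex  "river"
[1,3] N  <  k=2
[0,3] S  >  k=1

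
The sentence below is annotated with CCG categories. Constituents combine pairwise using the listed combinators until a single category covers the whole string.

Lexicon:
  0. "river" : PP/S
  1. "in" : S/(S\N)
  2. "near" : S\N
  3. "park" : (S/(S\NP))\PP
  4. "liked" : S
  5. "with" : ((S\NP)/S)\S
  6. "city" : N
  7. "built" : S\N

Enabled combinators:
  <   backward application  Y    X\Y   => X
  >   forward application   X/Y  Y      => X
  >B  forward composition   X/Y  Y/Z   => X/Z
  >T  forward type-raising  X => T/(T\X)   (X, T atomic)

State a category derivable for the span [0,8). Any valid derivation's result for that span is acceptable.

[0,8] S   >
  [0,4] S/(S\NP)   <
    [0,3] PP   >
      [0,1] "river" : PP/S
      [1,3] S   >
        [1,2] "in" : S/(S\N)
        [2,3] "near" : S\N
    [3,4] "park" : (S/(S\NP))\PP
  [4,8] S\NP   >
    [4,6] (S\NP)/S   <
      [4,5] "liked" : S
      [5,6] "with" : ((S\NP)/S)\S
    [6,8] S   >
      [6,7] S/(S\N)   >T
        [6,7] "city" : N
      [7,8] "built" : S\N

S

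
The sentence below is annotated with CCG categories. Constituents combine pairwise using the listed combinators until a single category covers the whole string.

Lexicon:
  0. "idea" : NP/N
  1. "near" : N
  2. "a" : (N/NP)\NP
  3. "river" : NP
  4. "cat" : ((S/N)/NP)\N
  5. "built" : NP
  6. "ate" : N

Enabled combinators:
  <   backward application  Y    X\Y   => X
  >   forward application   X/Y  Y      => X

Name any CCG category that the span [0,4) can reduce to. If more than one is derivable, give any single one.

N

[0,7] S   >
  [0,6] S/N   >
    [0,5] (S/N)/NP   <
      [0,4] N   >
        [0,3] N/NP   <
          [0,2] NP   >
            [0,1] "idea" : NP/N
            [1,2] "near" : N
          [2,3] "a" : (N/NP)\NP
        [3,4] "river" : NP
      [4,5] "cat" : ((S/N)/NP)\N
    [5,6] "built" : NP
  [6,7] "ate" : N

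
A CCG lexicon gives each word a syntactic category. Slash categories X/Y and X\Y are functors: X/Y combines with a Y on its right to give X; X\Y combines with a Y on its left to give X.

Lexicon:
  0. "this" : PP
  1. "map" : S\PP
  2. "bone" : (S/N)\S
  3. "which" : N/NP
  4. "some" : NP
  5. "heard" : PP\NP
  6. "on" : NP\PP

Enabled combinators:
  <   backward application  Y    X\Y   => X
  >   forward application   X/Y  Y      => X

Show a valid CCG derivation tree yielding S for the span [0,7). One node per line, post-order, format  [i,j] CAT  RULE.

[0,7] S   >
  [0,3] S/N   <
    [0,2] S   <
      [0,1] "this" : PP
      [1,2] "map" : S\PP
    [2,3] "bone" : (S/N)\S
  [3,7] N   >
    [3,4] "which" : N/NP
    [4,7] NP   <
      [4,6] PP   <
        [4,5] "some" : NP
        [5,6] "heard" : PP\NP
      [6,7] "on" : NP\PP

[0,1] PP  lex  "this"
[1,2] S\PP  lex  "map"
[0,2] S  <  k=1
[2,3] (S/N)\S  lex  "bone"
[0,3] S/N  <  k=2
[3,4] N/NP  lex  "which"
[4,5] NP  lex  "some"
[5,6] PP\NP  lex  "heard"
[4,6] PP  <  k=5
[6,7] NP\PP  lex  "on"
[4,7] NP  <  k=6
[3,7] N  >  k=4
[0,7] S  >  k=3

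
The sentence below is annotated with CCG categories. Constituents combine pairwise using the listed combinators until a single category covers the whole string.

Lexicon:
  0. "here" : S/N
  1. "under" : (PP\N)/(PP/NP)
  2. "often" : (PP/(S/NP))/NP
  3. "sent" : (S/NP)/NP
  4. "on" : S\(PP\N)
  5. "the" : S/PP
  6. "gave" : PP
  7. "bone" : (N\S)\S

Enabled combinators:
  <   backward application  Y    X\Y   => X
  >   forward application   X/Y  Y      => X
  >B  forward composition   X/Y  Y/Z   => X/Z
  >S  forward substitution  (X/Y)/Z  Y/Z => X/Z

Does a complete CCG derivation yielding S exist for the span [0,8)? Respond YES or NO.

YES

[0,8] S   >
  [0,1] "here" : S/N
  [1,8] N   <
    [1,5] S   <
      [1,4] PP\N   >
        [1,2] "under" : (PP\N)/(PP/NP)
        [2,4] PP/NP   >S
          [2,3] "often" : (PP/(S/NP))/NP
          [3,4] "sent" : (S/NP)/NP
      [4,5] "on" : S\(PP\N)
    [5,8] N\S   <
      [5,7] S   >
        [5,6] "the" : S/PP
        [6,7] "gave" : PP
      [7,8] "bone" : (N\S)\S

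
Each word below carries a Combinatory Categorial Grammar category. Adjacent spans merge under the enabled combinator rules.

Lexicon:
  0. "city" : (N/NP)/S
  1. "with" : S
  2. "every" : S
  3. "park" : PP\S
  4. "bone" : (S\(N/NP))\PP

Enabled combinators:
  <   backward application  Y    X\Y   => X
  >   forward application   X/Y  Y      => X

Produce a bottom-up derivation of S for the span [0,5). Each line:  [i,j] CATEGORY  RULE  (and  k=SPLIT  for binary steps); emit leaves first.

[0,5] S   <
  [0,2] N/NP   >
    [0,1] "city" : (N/NP)/S
    [1,2] "with" : S
  [2,5] S\(N/NP)   <
    [2,4] PP   <
      [2,3] "every" : S
      [3,4] "park" : PP\S
    [4,5] "bone" : (S\(N/NP))\PP

[0,1] (N/NP)/S  lex  "city"
[1,2] S  lex  "with"
[0,2] N/NP  >  k=1
[2,3] S  lex  "every"
[3,4] PP\S  lex  "park"
[2,4] PP  <  k=3
[4,5] (S\(N/NP))\PP  lex  "bone"
[2,5] S\(N/NP)  <  k=4
[0,5] S  <  k=2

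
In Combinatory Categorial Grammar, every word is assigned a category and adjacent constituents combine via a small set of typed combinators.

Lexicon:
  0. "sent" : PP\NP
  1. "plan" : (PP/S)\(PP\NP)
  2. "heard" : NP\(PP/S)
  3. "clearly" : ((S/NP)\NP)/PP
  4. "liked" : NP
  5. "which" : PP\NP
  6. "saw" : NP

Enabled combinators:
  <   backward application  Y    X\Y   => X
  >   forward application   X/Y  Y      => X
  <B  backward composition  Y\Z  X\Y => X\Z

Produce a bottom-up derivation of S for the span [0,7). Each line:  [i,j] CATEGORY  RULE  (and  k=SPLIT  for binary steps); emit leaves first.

[0,1] PP\NP  lex  "sent"
[1,2] (PP/S)\(PP\NP)  lex  "plan"
[0,2] PP/S  <  k=1
[2,3] NP\(PP/S)  lex  "heard"
[0,3] NP  <  k=2
[3,4] ((S/NP)\NP)/PP  lex  "clearly"
[4,5] NP  lex  "liked"
[5,6] PP\NP  lex  "which"
[4,6] PP  <  k=5
[3,6] (S/NP)\NP  >  k=4
[0,6] S/NP  <  k=3
[6,7] NP  lex  "saw"
[0,7] S  >  k=6

[0,7] S   >
  [0,6] S/NP   <
    [0,3] NP   <
      [0,2] PP/S   <
        [0,1] "sent" : PP\NP
        [1,2] "plan" : (PP/S)\(PP\NP)
      [2,3] "heard" : NP\(PP/S)
    [3,6] (S/NP)\NP   >
      [3,4] "clearly" : ((S/NP)\NP)/PP
      [4,6] PP   <
        [4,5] "liked" : NP
        [5,6] "which" : PP\NP
  [6,7] "saw" : NP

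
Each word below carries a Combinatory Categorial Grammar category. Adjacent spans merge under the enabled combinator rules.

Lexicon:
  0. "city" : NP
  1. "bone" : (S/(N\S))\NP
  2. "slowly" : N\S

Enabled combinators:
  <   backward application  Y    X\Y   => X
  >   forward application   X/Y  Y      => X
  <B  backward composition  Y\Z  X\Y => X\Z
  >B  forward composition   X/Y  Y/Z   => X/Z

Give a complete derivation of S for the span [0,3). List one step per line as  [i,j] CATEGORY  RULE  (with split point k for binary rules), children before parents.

[0,3] S   >
  [0,2] S/(N\S)   <
    [0,1] "city" : NP
    [1,2] "bone" : (S/(N\S))\NP
  [2,3] "slowly" : N\S

[0,1] NP  lex  "city"
[1,2] (S/(N\S))\NP  lex  "bone"
[0,2] S/(N\S)  <  k=1
[2,3] N\S  lex  "slowly"
[0,3] S  >  k=2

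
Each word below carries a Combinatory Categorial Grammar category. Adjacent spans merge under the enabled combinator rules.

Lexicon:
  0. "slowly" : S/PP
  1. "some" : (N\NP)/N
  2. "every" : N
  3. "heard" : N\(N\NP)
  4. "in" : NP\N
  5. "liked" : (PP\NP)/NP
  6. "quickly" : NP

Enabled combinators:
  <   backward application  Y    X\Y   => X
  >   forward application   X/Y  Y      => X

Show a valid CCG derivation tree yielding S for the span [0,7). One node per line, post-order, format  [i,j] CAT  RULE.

[0,7] S   >
  [0,1] "slowly" : S/PP
  [1,7] PP   <
    [1,5] NP   <
      [1,4] N   <
        [1,3] N\NP   >
          [1,2] "some" : (N\NP)/N
          [2,3] "every" : N
        [3,4] "heard" : N\(N\NP)
      [4,5] "in" : NP\N
    [5,7] PP\NP   >
      [5,6] "liked" : (PP\NP)/NP
      [6,7] "quickly" : NP

[0,1] S/PP  lex  "slowly"
[1,2] (N\NP)/N  lex  "some"
[2,3] N  lex  "every"
[1,3] N\NP  >  k=2
[3,4] N\(N\NP)  lex  "heard"
[1,4] N  <  k=3
[4,5] NP\N  lex  "in"
[1,5] NP  <  k=4
[5,6] (PP\NP)/NP  lex  "liked"
[6,7] NP  lex  "quickly"
[5,7] PP\NP  >  k=6
[1,7] PP  <  k=5
[0,7] S  >  k=1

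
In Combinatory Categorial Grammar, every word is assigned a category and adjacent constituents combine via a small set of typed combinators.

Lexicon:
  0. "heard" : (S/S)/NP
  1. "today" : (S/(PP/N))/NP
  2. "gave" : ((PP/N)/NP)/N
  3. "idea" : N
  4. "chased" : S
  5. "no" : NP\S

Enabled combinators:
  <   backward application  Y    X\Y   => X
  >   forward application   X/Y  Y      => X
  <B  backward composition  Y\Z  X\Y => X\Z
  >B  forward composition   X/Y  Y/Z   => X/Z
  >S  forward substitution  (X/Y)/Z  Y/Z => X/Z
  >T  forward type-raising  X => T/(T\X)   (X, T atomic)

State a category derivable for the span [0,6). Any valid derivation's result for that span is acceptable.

[0,6] S   >
  [0,4] S/NP   >S
    [0,1] "heard" : (S/S)/NP
    [1,4] S/NP   >S
      [1,2] "today" : (S/(PP/N))/NP
      [2,4] (PP/N)/NP   >
        [2,3] "gave" : ((PP/N)/NP)/N
        [3,4] "idea" : N
  [4,6] NP   <
    [4,5] "chased" : S
    [5,6] "no" : NP\S

S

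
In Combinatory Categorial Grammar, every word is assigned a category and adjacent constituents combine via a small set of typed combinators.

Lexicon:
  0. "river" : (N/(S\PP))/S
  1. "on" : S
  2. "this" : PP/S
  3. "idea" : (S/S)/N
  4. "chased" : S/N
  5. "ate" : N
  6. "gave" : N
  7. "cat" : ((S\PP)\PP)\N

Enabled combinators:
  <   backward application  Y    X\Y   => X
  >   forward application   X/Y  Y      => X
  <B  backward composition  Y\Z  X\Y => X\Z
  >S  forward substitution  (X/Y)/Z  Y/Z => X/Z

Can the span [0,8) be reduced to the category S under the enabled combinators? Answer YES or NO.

(N/(S\PP))/S S PP/S (S/S)/N S/N N N ((S\PP)\PP)\N
CKY chart[0,8] = {N}; S ∉ chart

NO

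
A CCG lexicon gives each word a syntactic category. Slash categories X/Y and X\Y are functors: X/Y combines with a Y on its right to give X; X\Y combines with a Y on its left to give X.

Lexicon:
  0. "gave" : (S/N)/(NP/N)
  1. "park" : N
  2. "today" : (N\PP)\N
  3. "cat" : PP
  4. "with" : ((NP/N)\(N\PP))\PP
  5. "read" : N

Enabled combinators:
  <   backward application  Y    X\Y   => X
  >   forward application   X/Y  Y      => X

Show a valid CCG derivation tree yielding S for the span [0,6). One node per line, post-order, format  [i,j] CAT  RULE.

[0,1] (S/N)/(NP/N)  lex  "gave"
[1,2] N  lex  "park"
[2,3] (N\PP)\N  lex  "today"
[1,3] N\PP  <  k=2
[3,4] PP  lex  "cat"
[4,5] ((NP/N)\(N\PP))\PP  lex  "with"
[3,5] (NP/N)\(N\PP)  <  k=4
[1,5] NP/N  <  k=3
[0,5] S/N  >  k=1
[5,6] N  lex  "read"
[0,6] S  >  k=5

[0,6] S   >
  [0,5] S/N   >
    [0,1] "gave" : (S/N)/(NP/N)
    [1,5] NP/N   <
      [1,3] N\PP   <
        [1,2] "park" : N
        [2,3] "today" : (N\PP)\N
      [3,5] (NP/N)\(N\PP)   <
        [3,4] "cat" : PP
        [4,5] "with" : ((NP/N)\(N\PP))\PP
  [5,6] "read" : N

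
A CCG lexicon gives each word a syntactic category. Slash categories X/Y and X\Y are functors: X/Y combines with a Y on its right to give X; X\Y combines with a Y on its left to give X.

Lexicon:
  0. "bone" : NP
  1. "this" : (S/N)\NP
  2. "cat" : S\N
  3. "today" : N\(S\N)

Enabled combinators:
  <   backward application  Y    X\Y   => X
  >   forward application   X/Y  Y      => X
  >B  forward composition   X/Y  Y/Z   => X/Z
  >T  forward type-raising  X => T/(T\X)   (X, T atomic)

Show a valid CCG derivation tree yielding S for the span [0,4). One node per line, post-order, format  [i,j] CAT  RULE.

[0,4] S   >
  [0,2] S/N   <
    [0,1] "bone" : NP
    [1,2] "this" : (S/N)\NP
  [2,4] N   <
    [2,3] "cat" : S\N
    [3,4] "today" : N\(S\N)

[0,1] NP  lex  "bone"
[1,2] (S/N)\NP  lex  "this"
[0,2] S/N  <  k=1
[2,3] S\N  lex  "cat"
[3,4] N\(S\N)  lex  "today"
[2,4] N  <  k=3
[0,4] S  >  k=2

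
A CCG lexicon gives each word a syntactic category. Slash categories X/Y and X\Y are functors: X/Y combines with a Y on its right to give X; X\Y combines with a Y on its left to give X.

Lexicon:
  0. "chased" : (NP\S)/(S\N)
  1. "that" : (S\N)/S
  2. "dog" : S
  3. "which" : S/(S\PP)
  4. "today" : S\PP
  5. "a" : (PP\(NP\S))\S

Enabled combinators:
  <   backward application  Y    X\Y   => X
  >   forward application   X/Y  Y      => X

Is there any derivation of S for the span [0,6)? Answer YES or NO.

NO

(NP\S)/(S\N) (S\N)/S S S/(S\PP) S\PP (PP\(NP\S))\S
CKY chart[0,6] = {PP}; S ∉ chart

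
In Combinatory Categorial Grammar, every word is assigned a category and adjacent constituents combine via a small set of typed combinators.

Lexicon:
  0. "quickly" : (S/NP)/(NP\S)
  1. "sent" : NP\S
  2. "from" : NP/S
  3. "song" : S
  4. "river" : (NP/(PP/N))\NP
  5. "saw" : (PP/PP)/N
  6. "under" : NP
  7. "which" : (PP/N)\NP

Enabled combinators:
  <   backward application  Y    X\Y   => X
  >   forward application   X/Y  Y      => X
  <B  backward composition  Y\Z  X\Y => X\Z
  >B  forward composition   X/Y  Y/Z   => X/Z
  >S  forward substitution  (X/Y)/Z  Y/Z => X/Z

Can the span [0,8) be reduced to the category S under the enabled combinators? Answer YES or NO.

YES

[0,8] S   >
  [0,2] S/NP   >
    [0,1] "quickly" : (S/NP)/(NP\S)
    [1,2] "sent" : NP\S
  [2,8] NP   >
    [2,5] NP/(PP/N)   <
      [2,4] NP   >
        [2,3] "from" : NP/S
        [3,4] "song" : S
      [4,5] "river" : (NP/(PP/N))\NP
    [5,8] PP/N   >S
      [5,6] "saw" : (PP/PP)/N
      [6,8] PP/N   <
        [6,7] "under" : NP
        [7,8] "which" : (PP/N)\NP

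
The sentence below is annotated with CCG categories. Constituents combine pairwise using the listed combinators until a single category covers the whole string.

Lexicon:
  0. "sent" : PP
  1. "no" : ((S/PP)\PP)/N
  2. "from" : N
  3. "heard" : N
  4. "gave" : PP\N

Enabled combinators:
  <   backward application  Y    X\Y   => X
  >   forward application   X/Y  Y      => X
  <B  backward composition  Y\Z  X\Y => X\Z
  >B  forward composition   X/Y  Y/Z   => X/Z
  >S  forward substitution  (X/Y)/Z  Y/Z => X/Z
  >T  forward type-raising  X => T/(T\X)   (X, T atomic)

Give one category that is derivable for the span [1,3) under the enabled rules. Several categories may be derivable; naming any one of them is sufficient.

[0,5] S   >
  [0,3] S/PP   <
    [0,1] "sent" : PP
    [1,3] (S/PP)\PP   >
      [1,2] "no" : ((S/PP)\PP)/N
      [2,3] "from" : N
  [3,5] PP   <
    [3,4] "heard" : N
    [4,5] "gave" : PP\N

(S/PP)\PP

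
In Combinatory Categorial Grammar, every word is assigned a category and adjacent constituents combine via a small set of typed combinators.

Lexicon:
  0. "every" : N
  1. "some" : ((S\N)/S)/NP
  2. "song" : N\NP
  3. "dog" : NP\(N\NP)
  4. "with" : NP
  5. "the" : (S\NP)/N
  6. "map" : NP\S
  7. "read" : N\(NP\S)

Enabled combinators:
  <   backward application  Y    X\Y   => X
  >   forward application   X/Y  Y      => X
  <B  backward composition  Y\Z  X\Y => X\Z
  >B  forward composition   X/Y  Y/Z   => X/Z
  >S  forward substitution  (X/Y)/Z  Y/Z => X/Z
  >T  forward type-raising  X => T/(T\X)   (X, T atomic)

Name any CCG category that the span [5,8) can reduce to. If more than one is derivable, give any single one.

[0,8] S   >
  [0,1] S/(S\N)   >T
    [0,1] "every" : N
  [1,8] S\N   >
    [1,4] (S\N)/S   >
      [1,2] "some" : ((S\N)/S)/NP
      [2,4] NP   <
        [2,3] "song" : N\NP
        [3,4] "dog" : NP\(N\NP)
    [4,8] S   >
      [4,5] S/(S\NP)   >T
        [4,5] "with" : NP
      [5,8] S\NP   >
        [5,6] "the" : (S\NP)/N
        [6,8] N   <
          [6,7] "map" : NP\S
          [7,8] "read" : N\(NP\S)

S\NP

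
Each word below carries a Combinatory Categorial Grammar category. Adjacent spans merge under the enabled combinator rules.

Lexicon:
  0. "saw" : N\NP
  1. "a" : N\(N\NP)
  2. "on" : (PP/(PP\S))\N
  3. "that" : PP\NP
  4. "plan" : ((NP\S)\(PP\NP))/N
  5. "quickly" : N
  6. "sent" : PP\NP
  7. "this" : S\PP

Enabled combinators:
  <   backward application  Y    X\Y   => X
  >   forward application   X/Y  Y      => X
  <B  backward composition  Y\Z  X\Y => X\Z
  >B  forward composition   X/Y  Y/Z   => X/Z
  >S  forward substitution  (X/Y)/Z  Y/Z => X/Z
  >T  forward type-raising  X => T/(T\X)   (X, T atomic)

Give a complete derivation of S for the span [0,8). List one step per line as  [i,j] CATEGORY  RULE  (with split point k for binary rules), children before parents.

[0,8] S   <
  [0,7] PP   >
    [0,3] PP/(PP\S)   <
      [0,2] N   <
        [0,1] "saw" : N\NP
        [1,2] "a" : N\(N\NP)
      [2,3] "on" : (PP/(PP\S))\N
    [3,7] PP\S   <B
      [3,6] NP\S   <
        [3,4] "that" : PP\NP
        [4,6] (NP\S)\(PP\NP)   >
          [4,5] "plan" : ((NP\S)\(PP\NP))/N
          [5,6] "quickly" : N
      [6,7] "sent" : PP\NP
  [7,8] "this" : S\PP

[0,1] N\NP  lex  "saw"
[1,2] N\(N\NP)  lex  "a"
[0,2] N  <  k=1
[2,3] (PP/(PP\S))\N  lex  "on"
[0,3] PP/(PP\S)  <  k=2
[3,4] PP\NP  lex  "that"
[4,5] ((NP\S)\(PP\NP))/N  lex  "plan"
[5,6] N  lex  "quickly"
[4,6] (NP\S)\(PP\NP)  >  k=5
[3,6] NP\S  <  k=4
[6,7] PP\NP  lex  "sent"
[3,7] PP\S  <B  k=6
[0,7] PP  >  k=3
[7,8] S\PP  lex  "this"
[0,8] S  <  k=7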